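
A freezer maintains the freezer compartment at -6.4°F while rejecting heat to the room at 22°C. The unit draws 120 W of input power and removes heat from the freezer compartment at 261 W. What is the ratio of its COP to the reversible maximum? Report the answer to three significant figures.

COP_actual = Q̇_C/Ẇ = 261.0/120.0 = 2.175.
In absolute terms T_C = 251.82 K and T_H = 295.15 K, so ΔT = 43.33 K.
COP_Carnot = T_C/ΔT = 251.82/43.33 = 5.811.
η_II = COP_actual/COP_Carnot = 2.175/5.811 = 0.3743.

0.374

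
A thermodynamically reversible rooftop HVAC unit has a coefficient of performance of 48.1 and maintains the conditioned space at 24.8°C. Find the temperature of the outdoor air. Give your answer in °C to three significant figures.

COP_R = T_C/(T_H − T_C) gives T_H − T_C = T_C/COP.
With T_C = 297.95 K, T_H = 297.95 × (1 + 1/48.1) = 304.14 K.
Converting, 304.14 K = 30.99°C.

31.0 °C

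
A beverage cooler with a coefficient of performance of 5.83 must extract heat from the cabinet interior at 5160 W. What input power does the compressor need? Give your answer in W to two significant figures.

890 W

Ẇ = Q̇_C/COP = 5160/5.83 = 885.1 W.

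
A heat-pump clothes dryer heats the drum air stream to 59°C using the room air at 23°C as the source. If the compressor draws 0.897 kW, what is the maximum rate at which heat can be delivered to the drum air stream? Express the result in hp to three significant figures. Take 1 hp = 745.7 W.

11.1 hp

In absolute terms T_C = 296.15 K and T_H = 332.15 K, so ΔT = 36.00 K.
COP_Carnot = T_H/ΔT = 332.15/36.00 = 9.226.
Q̇_max = COP_Carnot × Ẇ = 9.226 × 0.8970 kW = 8.276 kW = 11.10 hp.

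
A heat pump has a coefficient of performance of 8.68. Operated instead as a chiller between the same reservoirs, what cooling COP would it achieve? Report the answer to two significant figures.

Since Q_H = Q_C + W for any cycle, COP_R = Q_C/W = Q_H/W − 1.
COP_R = 8.68 − 1 = 7.68.

7.7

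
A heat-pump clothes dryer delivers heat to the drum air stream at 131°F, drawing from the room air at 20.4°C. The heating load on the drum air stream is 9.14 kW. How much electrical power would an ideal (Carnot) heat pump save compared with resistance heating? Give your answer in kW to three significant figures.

8.18 kW

In absolute terms T_C = 293.55 K and T_H = 328.15 K, so ΔT = 34.60 K.
COP_Carnot = T_H/ΔT = 328.15/34.60 = 9.484.
Resistance heating needs Ẇ_res = Q̇_H = 9.140 kW; the reversible heat pump needs only Ẇ_hp = Q̇_H/COP = 0.9637 kW.
Saving = 9.140 − 0.9637 = 8.176 kW.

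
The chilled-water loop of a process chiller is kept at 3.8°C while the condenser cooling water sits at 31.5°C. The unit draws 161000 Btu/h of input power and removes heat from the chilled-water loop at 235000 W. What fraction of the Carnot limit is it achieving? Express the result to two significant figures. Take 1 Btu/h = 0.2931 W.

0.50

Converting, Q̇_C = 235000 W = 801800 Btu/h, so COP_actual = Q̇_C/Ẇ = 801800/161000 = 4.980.
In absolute terms T_C = 276.95 K and T_H = 304.65 K, so ΔT = 27.70 K.
COP_Carnot = T_C/ΔT = 276.95/27.70 = 9.998.
η_II = COP_actual/COP_Carnot = 4.980/9.998 = 0.4981.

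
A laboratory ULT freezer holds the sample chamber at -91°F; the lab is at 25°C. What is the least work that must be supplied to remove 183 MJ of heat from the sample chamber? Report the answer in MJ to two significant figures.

In absolute terms T_C = 204.82 K and T_H = 298.15 K, so ΔT = 93.33 K.
The reversible limit is COP_R = T_C/ΔT = 2.194, so W_min = Q_C/COP = Q_C·ΔT/T_C.
W_min = 183.0 × 93.33/204.82 = 83.39 MJ.

83 MJ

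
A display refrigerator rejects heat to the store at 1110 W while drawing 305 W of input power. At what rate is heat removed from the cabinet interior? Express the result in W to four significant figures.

For a cyclic device the first law requires Q̇_H = Q̇_C + Ẇ.
Q̇_C = Q̇_H − Ẇ = 805.0 W.

805.0 W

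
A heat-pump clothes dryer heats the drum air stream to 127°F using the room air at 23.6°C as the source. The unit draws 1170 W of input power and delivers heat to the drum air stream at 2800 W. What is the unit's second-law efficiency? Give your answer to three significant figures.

0.214

COP_actual = Q̇_H/Ẇ = 2800/1170 = 2.393.
In absolute terms T_C = 296.75 K and T_H = 325.93 K, so ΔT = 29.18 K.
COP_Carnot = T_H/ΔT = 325.93/29.18 = 11.17.
η_II = COP_actual/COP_Carnot = 2.393/11.17 = 0.2142.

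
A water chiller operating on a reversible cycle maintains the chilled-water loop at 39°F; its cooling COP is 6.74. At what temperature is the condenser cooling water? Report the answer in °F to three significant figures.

COP_R = T_C/(T_H − T_C) gives T_H − T_C = T_C/COP.
With T_C = 277.04 K, T_H = 277.04 × (1 + 1/6.74) = 318.14 K.
Converting, 318.14 K = 112.99°F.

113 °F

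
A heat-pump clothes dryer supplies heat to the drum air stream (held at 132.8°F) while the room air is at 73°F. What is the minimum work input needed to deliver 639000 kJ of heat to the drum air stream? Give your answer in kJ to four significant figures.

In absolute terms T_C = 295.93 K and T_H = 329.15 K, so ΔT = 33.22 K.
The reversible limit is COP_HP = T_H/ΔT = 9.908, so W_min = Q_H/COP = Q_H·ΔT/T_H.
W_min = 639000 × 33.22/329.15 = 64500 kJ.

64500 kJ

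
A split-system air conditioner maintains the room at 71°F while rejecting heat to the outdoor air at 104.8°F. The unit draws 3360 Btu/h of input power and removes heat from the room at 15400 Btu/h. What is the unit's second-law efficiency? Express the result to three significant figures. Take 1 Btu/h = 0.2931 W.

COP_actual = Q̇_C/Ẇ = 15400/3360 = 4.583.
In absolute terms T_C = 294.82 K and T_H = 313.59 K, so ΔT = 18.78 K.
COP_Carnot = T_C/ΔT = 294.82/18.78 = 15.70.
η_II = COP_actual/COP_Carnot = 4.583/15.70 = 0.2919.

0.292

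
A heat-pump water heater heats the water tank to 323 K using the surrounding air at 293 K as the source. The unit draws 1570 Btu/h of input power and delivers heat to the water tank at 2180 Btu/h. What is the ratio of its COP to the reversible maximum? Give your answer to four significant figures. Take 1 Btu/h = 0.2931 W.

COP_actual = Q̇_H/Ẇ = 2180/1570 = 1.389.
The reservoir spacing is ΔT = 323 − 293 = 30.00 K.
COP_Carnot = T_H/ΔT = 323.00/30.00 = 10.77.
η_II = COP_actual/COP_Carnot = 1.389/10.77 = 0.1290.

0.1290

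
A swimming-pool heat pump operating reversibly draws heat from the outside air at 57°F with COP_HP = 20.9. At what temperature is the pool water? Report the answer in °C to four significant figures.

28.31 °C

COP_HP = T_H/(T_H − T_C) rearranges to T_H = COP·T_C/(COP − 1).
With T_C = 287.04 K, T_H = 20.9 × 287.04/19.90 = 301.46 K.
Converting, 301.46 K = 28.31°C.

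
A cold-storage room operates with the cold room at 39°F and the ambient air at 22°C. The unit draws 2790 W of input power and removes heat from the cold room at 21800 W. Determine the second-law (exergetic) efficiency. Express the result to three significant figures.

COP_actual = Q̇_C/Ẇ = 21800/2790 = 7.814.
In absolute terms T_C = 277.04 K and T_H = 295.15 K, so ΔT = 18.11 K.
COP_Carnot = T_C/ΔT = 277.04/18.11 = 15.30.
η_II = COP_actual/COP_Carnot = 7.814/15.30 = 0.5108.

0.511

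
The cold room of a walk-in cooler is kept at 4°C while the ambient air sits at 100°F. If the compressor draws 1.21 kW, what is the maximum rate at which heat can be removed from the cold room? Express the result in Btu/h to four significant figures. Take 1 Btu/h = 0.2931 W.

33870 Btu/h

In absolute terms T_C = 277.15 K and T_H = 310.93 K, so ΔT = 33.78 K.
COP_Carnot = T_C/ΔT = 277.15/33.78 = 8.205.
Q̇_max = COP_Carnot × Ẇ = 8.205 × 1.210 kW = 9.928 kW = 33870 Btu/h.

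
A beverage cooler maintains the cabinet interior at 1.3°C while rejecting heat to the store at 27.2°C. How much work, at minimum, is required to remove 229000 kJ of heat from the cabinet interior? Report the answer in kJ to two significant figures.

22000 kJ

In absolute terms T_C = 274.45 K and T_H = 300.35 K, so ΔT = 25.90 K.
The reversible limit is COP_R = T_C/ΔT = 10.60, so W_min = Q_C/COP = Q_C·ΔT/T_C.
W_min = 229000 × 25.90/274.45 = 21610 kJ.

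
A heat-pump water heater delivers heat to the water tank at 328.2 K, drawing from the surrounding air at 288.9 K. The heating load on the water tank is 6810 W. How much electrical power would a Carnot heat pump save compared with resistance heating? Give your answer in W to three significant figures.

The reservoir spacing is ΔT = 328.2 − 288.9 = 39.30 K.
COP_Carnot = T_H/ΔT = 328.20/39.30 = 8.351.
Resistance heating needs Ẇ_res = Q̇_H = 6810 W; the reversible heat pump needs only Ẇ_hp = Q̇_H/COP = 815.5 W.
Saving = 6810 − 815.5 = 5995 W.

5990 W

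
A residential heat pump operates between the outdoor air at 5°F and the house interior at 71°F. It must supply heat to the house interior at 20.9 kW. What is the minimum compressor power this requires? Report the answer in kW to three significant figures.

2.60 kW

In absolute terms T_C = 258.15 K and T_H = 294.82 K, so ΔT = 36.67 K.
COP_Carnot = T_H/ΔT = 294.82/36.67 = 8.040.
Ẇ_min = Q̇/COP_Carnot = 20.90/8.040 = 2.599 kW.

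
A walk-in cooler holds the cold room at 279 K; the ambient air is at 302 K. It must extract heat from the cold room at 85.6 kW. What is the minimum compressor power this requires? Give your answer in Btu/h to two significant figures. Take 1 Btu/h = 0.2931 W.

The reservoir spacing is ΔT = 302 − 279 = 23.00 K.
COP_Carnot = T_C/ΔT = 279.00/23.00 = 12.13.
Ẇ_min = Q̇/COP_Carnot = 85.60/12.13 = 7.057 kW = 24080 Btu/h.

24000 Btu/h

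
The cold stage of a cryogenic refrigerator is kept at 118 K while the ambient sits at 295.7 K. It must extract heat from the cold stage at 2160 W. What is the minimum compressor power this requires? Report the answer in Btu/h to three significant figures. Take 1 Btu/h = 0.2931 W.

The reservoir spacing is ΔT = 295.7 − 118 = 177.7 K.
COP_Carnot = T_C/ΔT = 118.00/177.7 = 0.6640.
Ẇ_min = Q̇/COP_Carnot = 2160/0.6640 = 3253 W = 11100 Btu/h.

11100 Btu/h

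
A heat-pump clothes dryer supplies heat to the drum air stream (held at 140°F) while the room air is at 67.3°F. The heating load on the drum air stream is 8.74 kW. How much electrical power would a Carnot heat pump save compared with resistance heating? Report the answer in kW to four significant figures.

In absolute terms T_C = 292.76 K and T_H = 333.15 K, so ΔT = 40.39 K.
COP_Carnot = T_H/ΔT = 333.15/40.39 = 8.249.
Resistance heating needs Ẇ_res = Q̇_H = 8.740 kW; the reversible heat pump needs only Ẇ_hp = Q̇_H/COP = 1.060 kW.
Saving = 8.740 − 1.060 = 7.680 kW.

7.680 kW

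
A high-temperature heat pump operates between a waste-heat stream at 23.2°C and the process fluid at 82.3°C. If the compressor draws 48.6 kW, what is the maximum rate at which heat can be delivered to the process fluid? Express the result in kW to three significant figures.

292 kW

In absolute terms T_C = 296.35 K and T_H = 355.45 K, so ΔT = 59.10 K.
COP_Carnot = T_H/ΔT = 355.45/59.10 = 6.014.
Q̇_max = COP_Carnot × Ẇ = 6.014 × 48.60 kW = 292.3 kW.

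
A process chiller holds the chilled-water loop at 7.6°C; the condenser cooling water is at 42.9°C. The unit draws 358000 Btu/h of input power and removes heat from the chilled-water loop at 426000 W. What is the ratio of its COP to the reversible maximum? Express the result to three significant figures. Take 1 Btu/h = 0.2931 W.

0.510

Converting, Q̇_C = 426000 W = 1453000 Btu/h, so COP_actual = Q̇_C/Ẇ = 1453000/358000 = 4.060.
In absolute terms T_C = 280.75 K and T_H = 316.05 K, so ΔT = 35.30 K.
COP_Carnot = T_C/ΔT = 280.75/35.30 = 7.953.
η_II = COP_actual/COP_Carnot = 4.060/7.953 = 0.5105.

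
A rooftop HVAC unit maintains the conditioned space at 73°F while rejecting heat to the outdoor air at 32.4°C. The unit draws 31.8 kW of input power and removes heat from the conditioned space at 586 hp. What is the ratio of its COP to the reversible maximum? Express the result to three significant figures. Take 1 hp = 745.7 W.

0.447

Converting, Q̇_C = 586.0 hp = 437.0 kW, so COP_actual = Q̇_C/Ẇ = 437.0/31.80 = 13.74.
In absolute terms T_C = 295.93 K and T_H = 305.55 K, so ΔT = 9.622 K.
COP_Carnot = T_C/ΔT = 295.93/9.622 = 30.75.
η_II = COP_actual/COP_Carnot = 13.74/30.75 = 0.4468.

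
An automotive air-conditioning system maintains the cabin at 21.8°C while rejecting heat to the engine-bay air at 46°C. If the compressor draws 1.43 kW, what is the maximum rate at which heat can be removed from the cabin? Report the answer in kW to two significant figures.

In absolute terms T_C = 294.95 K and T_H = 319.15 K, so ΔT = 24.20 K.
COP_Carnot = T_C/ΔT = 294.95/24.20 = 12.19.
Q̇_max = COP_Carnot × Ẇ = 12.19 × 1.430 kW = 17.43 kW.

17 kW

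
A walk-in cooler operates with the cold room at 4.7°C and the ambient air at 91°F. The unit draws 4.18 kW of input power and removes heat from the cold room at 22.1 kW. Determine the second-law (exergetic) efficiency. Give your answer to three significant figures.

COP_actual = Q̇_C/Ẇ = 22.10/4.180 = 5.287.
In absolute terms T_C = 277.85 K and T_H = 305.93 K, so ΔT = 28.08 K.
COP_Carnot = T_C/ΔT = 277.85/28.08 = 9.896.
η_II = COP_actual/COP_Carnot = 5.287/9.896 = 0.5343.

0.534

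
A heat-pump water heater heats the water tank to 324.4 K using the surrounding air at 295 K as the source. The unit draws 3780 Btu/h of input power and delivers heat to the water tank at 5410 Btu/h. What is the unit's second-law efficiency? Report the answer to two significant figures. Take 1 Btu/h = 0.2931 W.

COP_actual = Q̇_H/Ẇ = 5410/3780 = 1.431.
The reservoir spacing is ΔT = 324.4 − 295 = 29.40 K.
COP_Carnot = T_H/ΔT = 324.40/29.40 = 11.03.
η_II = COP_actual/COP_Carnot = 1.431/11.03 = 0.1297.

0.13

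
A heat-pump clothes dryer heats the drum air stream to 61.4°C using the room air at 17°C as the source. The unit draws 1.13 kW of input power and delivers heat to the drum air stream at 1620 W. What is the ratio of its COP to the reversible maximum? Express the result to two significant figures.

Converting, Q̇_H = 1620 W = 1.620 kW, so COP_actual = Q̇_H/Ẇ = 1.620/1.130 = 1.434.
In absolute terms T_C = 290.15 K and T_H = 334.55 K, so ΔT = 44.40 K.
COP_Carnot = T_H/ΔT = 334.55/44.40 = 7.535.
η_II = COP_actual/COP_Carnot = 1.434/7.535 = 0.1903.

0.19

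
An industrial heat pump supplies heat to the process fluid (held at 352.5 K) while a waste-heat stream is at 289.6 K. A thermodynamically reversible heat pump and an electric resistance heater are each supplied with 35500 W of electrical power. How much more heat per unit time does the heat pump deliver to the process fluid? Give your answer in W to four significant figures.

163400 W

The reservoir spacing is ΔT = 352.5 − 289.6 = 62.90 K.
COP_Carnot = T_H/ΔT = 352.50/62.90 = 5.604.
The heat pump delivers Q̇_H = COP × Ẇ = 198900 W; the resistance heater delivers Ẇ = 35500 W.
Extra = (COP − 1)·Ẇ = 163400 W.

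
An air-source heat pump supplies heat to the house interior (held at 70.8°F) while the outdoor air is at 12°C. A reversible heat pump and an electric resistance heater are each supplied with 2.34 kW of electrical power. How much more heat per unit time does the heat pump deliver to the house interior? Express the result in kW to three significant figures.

In absolute terms T_C = 285.15 K and T_H = 294.71 K, so ΔT = 9.556 K.
COP_Carnot = T_H/ΔT = 294.71/9.556 = 30.84.
The heat pump delivers Q̇_H = COP × Ẇ = 72.17 kW; the resistance heater delivers Ẇ = 2.340 kW.
Extra = (COP − 1)·Ẇ = 69.83 kW.

69.8 kW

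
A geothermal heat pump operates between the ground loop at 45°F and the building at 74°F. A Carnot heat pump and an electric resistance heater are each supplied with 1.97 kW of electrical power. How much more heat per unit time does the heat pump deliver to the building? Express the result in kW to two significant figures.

In absolute terms T_C = 280.37 K and T_H = 296.48 K, so ΔT = 16.11 K.
COP_Carnot = T_H/ΔT = 296.48/16.11 = 18.40.
The heat pump delivers Q̇_H = COP × Ẇ = 36.25 kW; the resistance heater delivers Ẇ = 1.970 kW.
Extra = (COP − 1)·Ẇ = 34.28 kW.

34 kW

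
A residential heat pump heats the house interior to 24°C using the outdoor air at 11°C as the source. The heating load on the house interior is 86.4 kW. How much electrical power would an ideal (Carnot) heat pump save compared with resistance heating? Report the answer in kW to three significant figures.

82.6 kW

In absolute terms T_C = 284.15 K and T_H = 297.15 K, so ΔT = 13.00 K.
COP_Carnot = T_H/ΔT = 297.15/13.00 = 22.86.
Resistance heating needs Ẇ_res = Q̇_H = 86.40 kW; the reversible heat pump needs only Ẇ_hp = Q̇_H/COP = 3.780 kW.
Saving = 86.40 − 3.780 = 82.62 kW.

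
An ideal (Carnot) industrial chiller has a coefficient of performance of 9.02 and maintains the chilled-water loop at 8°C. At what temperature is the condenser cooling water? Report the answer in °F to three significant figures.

103 °F

COP_R = T_C/(T_H − T_C) gives T_H − T_C = T_C/COP.
With T_C = 281.15 K, T_H = 281.15 × (1 + 1/9.02) = 312.32 K.
Converting, 312.32 K = 102.51°F.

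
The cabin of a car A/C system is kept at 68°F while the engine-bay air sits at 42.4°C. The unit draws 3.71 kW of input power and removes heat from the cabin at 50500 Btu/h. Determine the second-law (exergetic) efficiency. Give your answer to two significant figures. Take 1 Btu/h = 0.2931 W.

0.30

Converting, Q̇_C = 50500 Btu/h = 14.80 kW, so COP_actual = Q̇_C/Ẇ = 14.80/3.710 = 3.990.
In absolute terms T_C = 293.15 K and T_H = 315.55 K, so ΔT = 22.40 K.
COP_Carnot = T_C/ΔT = 293.15/22.40 = 13.09.
η_II = COP_actual/COP_Carnot = 3.990/13.09 = 0.3049.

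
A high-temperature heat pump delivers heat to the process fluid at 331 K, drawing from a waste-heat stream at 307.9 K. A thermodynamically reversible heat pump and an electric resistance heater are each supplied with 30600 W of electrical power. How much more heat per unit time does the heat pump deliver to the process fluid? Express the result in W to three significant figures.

The reservoir spacing is ΔT = 331 − 307.9 = 23.10 K.
COP_Carnot = T_H/ΔT = 331.00/23.10 = 14.33.
The heat pump delivers Q̇_H = COP × Ẇ = 438500 W; the resistance heater delivers Ẇ = 30600 W.
Extra = (COP − 1)·Ẇ = 407900 W.

408000 W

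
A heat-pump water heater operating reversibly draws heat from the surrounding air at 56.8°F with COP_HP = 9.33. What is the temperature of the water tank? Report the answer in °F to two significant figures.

COP_HP = T_H/(T_H − T_C) rearranges to T_H = COP·T_C/(COP − 1).
With T_C = 286.93 K, T_H = 9.33 × 286.93/8.330 = 321.37 K.
Converting, 321.37 K = 118.80°F.

120 °F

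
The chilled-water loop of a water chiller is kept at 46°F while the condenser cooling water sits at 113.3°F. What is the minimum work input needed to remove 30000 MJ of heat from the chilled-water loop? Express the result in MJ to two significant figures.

In absolute terms T_C = 280.93 K and T_H = 318.32 K, so ΔT = 37.39 K.
The reversible limit is COP_R = T_C/ΔT = 7.514, so W_min = Q_C/COP = Q_C·ΔT/T_C.
W_min = 30000 × 37.39/280.93 = 3993 MJ.

4000 MJ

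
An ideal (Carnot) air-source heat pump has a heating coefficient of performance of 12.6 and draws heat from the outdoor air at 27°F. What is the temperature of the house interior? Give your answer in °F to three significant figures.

COP_HP = T_H/(T_H − T_C) rearranges to T_H = COP·T_C/(COP − 1).
With T_C = 270.37 K, T_H = 12.6 × 270.37/11.60 = 293.68 K.
Converting, 293.68 K = 68.95°F.

69.0 °F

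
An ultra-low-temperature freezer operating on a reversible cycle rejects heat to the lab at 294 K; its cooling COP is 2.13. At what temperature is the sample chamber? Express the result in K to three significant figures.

For a Carnot refrigerator COP_R = T_C/(T_H − T_C), so T_C = COP·T_H/(1 + COP).
With T_H = 294.00 K, T_C = 2.13 × 294.00/3.130 = 200.07 K.

200 K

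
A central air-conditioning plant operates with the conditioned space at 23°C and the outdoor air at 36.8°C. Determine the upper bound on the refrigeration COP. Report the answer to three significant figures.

In absolute terms T_C = 296.15 K and T_H = 309.95 K, so ΔT = 13.80 K.
For a reversible cycle, COP_Carnot = T_C/ΔT = 296.15/13.80 = 21.46.

21.5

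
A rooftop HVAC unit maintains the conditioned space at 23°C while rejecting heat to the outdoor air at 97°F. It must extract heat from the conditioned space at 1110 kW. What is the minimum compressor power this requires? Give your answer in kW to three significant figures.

49.1 kW

In absolute terms T_C = 296.15 K and T_H = 309.26 K, so ΔT = 13.11 K.
COP_Carnot = T_C/ΔT = 296.15/13.11 = 22.59.
Ẇ_min = Q̇/COP_Carnot = 1110/22.59 = 49.14 kW.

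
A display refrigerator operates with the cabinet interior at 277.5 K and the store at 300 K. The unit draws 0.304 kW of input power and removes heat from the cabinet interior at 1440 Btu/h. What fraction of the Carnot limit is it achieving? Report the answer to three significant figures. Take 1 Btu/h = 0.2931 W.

Converting, Q̇_C = 1440 Btu/h = 0.4221 kW, so COP_actual = Q̇_C/Ẇ = 0.4221/0.3040 = 1.388.
The reservoir spacing is ΔT = 300 − 277.5 = 22.50 K.
COP_Carnot = T_C/ΔT = 277.50/22.50 = 12.33.
η_II = COP_actual/COP_Carnot = 1.388/12.33 = 0.1126.

0.113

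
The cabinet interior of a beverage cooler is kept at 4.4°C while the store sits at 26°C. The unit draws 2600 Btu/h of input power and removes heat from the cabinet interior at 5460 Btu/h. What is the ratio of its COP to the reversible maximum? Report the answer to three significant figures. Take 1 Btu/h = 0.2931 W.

0.163

COP_actual = Q̇_C/Ẇ = 5460/2600 = 2.100.
In absolute terms T_C = 277.55 K and T_H = 299.15 K, so ΔT = 21.60 K.
COP_Carnot = T_C/ΔT = 277.55/21.60 = 12.85.
η_II = COP_actual/COP_Carnot = 2.100/12.85 = 0.1634.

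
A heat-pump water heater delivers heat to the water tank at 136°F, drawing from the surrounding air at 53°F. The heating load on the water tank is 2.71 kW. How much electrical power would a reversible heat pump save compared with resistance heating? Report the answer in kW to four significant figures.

2.332 kW

In absolute terms T_C = 284.82 K and T_H = 330.93 K, so ΔT = 46.11 K.
COP_Carnot = T_H/ΔT = 330.93/46.11 = 7.177.
Resistance heating needs Ẇ_res = Q̇_H = 2.710 kW; the reversible heat pump needs only Ẇ_hp = Q̇_H/COP = 0.3776 kW.
Saving = 2.710 − 0.3776 = 2.332 kW.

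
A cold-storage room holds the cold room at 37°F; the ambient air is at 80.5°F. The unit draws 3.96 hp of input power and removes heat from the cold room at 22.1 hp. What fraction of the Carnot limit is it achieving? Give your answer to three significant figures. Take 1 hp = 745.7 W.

0.489

COP_actual = Q̇_C/Ẇ = 22.10/3.960 = 5.581.
In absolute terms T_C = 275.93 K and T_H = 300.09 K, so ΔT = 24.17 K.
COP_Carnot = T_C/ΔT = 275.93/24.17 = 11.42.
η_II = COP_actual/COP_Carnot = 5.581/11.42 = 0.4888.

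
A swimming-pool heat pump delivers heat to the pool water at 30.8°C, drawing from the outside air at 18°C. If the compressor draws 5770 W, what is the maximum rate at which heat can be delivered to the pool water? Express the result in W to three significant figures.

137000 W

In absolute terms T_C = 291.15 K and T_H = 303.95 K, so ΔT = 12.80 K.
COP_Carnot = T_H/ΔT = 303.95/12.80 = 23.75.
Q̇_max = COP_Carnot × Ẇ = 23.75 × 5770 W = 137000 W.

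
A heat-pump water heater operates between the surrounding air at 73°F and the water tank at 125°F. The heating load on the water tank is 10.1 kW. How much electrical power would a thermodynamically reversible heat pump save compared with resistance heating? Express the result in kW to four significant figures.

9.202 kW

In absolute terms T_C = 295.93 K and T_H = 324.82 K, so ΔT = 28.89 K.
COP_Carnot = T_H/ΔT = 324.82/28.89 = 11.24.
Resistance heating needs Ẇ_res = Q̇_H = 10.10 kW; the reversible heat pump needs only Ẇ_hp = Q̇_H/COP = 0.8983 kW.
Saving = 10.10 − 0.8983 = 9.202 kW.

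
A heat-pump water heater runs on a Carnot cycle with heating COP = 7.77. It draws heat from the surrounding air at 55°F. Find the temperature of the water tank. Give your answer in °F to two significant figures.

130 °F

COP_HP = T_H/(T_H − T_C) rearranges to T_H = COP·T_C/(COP − 1).
With T_C = 285.93 K, T_H = 7.77 × 285.93/6.770 = 328.16 K.
Converting, 328.16 K = 131.02°F.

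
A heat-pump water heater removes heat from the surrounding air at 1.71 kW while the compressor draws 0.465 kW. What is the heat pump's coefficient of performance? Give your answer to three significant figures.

The first law gives Q̇_H = Q̇_C + Ẇ, so the three rates are Q̇_C = 1.710, Q̇_H = 2.175, Ẇ = 0.4650 kW.
COP_HP = Q̇_H/Ẇ = 2.175/0.4650 = 4.677.

4.68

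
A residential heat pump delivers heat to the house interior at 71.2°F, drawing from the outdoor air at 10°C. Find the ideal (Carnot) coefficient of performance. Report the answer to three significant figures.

In absolute terms T_C = 283.15 K and T_H = 294.93 K, so ΔT = 11.78 K.
For a reversible cycle, COP_Carnot = T_H/ΔT = 294.93/11.78 = 25.04.

25.0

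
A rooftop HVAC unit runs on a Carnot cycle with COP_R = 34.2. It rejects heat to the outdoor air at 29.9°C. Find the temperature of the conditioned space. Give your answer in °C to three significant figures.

For a Carnot refrigerator COP_R = T_C/(T_H − T_C), so T_C = COP·T_H/(1 + COP).
With T_H = 303.05 K, T_C = 34.2 × 303.05/35.20 = 294.44 K.
Converting, 294.44 K = 21.29°C.

21.3 °C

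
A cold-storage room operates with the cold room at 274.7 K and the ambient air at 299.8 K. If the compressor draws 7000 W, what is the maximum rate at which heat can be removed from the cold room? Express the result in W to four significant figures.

76610 W

The reservoir spacing is ΔT = 299.8 − 274.7 = 25.10 K.
COP_Carnot = T_C/ΔT = 274.70/25.10 = 10.94.
Q̇_max = COP_Carnot × Ẇ = 10.94 × 7000 W = 76610 W.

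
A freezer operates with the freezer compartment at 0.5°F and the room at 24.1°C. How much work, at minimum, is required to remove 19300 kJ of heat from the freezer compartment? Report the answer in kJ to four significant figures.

In absolute terms T_C = 255.65 K and T_H = 297.25 K, so ΔT = 41.60 K.
The reversible limit is COP_R = T_C/ΔT = 6.145, so W_min = Q_C/COP = Q_C·ΔT/T_C.
W_min = 19300 × 41.60/255.65 = 3141 kJ.

3141 kJ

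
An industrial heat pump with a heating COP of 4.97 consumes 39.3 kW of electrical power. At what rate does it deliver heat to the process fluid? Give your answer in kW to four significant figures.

Q̇_H = COP_HP × Ẇ = 4.97 × 39.30 = 195.3 kW.

195.3 kW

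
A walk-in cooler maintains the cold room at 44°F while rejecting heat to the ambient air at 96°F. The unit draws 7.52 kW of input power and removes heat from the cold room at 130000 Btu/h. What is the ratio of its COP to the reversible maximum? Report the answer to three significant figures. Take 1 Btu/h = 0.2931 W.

0.523

Converting, Q̇_C = 130000 Btu/h = 38.10 kW, so COP_actual = Q̇_C/Ẇ = 38.10/7.520 = 5.067.
In absolute terms T_C = 279.82 K and T_H = 308.71 K, so ΔT = 28.89 K.
COP_Carnot = T_C/ΔT = 279.82/28.89 = 9.686.
η_II = COP_actual/COP_Carnot = 5.067/9.686 = 0.5231.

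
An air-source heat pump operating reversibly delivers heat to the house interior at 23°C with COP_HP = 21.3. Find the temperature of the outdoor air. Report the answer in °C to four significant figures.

9.096 °C

COP_HP = T_H/(T_H − T_C) gives T_H − T_C = T_H/COP.
With T_H = 296.15 K, T_C = 296.15 × (1 − 1/21.3) = 282.25 K.
Converting, 282.25 K = 9.10°C.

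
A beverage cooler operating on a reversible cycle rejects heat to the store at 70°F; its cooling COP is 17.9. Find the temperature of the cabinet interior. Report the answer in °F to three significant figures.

For a Carnot refrigerator COP_R = T_C/(T_H − T_C), so T_C = COP·T_H/(1 + COP).
With T_H = 294.26 K, T_C = 17.9 × 294.26/18.90 = 278.69 K.
Converting, 278.69 K = 41.98°F.

42.0 °F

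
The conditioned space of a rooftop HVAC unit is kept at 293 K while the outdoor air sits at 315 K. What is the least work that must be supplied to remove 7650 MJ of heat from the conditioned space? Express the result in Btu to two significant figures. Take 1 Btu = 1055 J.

The reservoir spacing is ΔT = 315 − 293 = 22.00 K.
The reversible limit is COP_R = T_C/ΔT = 13.32, so W_min = Q_C/COP = Q_C·ΔT/T_C.
W_min = 7650 × 22.00/293.00 = 574.4 MJ = 544500 Btu.

540000 Btu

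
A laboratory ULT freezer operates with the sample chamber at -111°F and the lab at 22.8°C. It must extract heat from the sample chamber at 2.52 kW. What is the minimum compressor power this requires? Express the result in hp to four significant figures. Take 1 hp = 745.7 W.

In absolute terms T_C = 193.71 K and T_H = 295.95 K, so ΔT = 102.2 K.
COP_Carnot = T_C/ΔT = 193.71/102.2 = 1.895.
Ẇ_min = Q̇/COP_Carnot = 2.520/1.895 = 1.330 kW = 1.784 hp.

1.784 hp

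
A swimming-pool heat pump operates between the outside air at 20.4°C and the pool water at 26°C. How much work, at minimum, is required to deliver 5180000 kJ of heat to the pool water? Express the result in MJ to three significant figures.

97.0 MJ

In absolute terms T_C = 293.55 K and T_H = 299.15 K, so ΔT = 5.600 K.
The reversible limit is COP_HP = T_H/ΔT = 53.42, so W_min = Q_H/COP = Q_H·ΔT/T_H.
W_min = 5180000 × 5.600/299.15 = 96970 kJ = 96.97 MJ.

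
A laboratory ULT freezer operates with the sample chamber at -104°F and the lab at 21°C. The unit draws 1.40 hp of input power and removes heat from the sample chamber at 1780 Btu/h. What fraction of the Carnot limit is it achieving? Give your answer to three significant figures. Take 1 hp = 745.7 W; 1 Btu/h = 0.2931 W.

0.244

Converting, Q̇_C = 1780 Btu/h = 0.6996 hp, so COP_actual = Q̇_C/Ẇ = 0.6996/1.400 = 0.4997.
In absolute terms T_C = 197.59 K and T_H = 294.15 K, so ΔT = 96.56 K.
COP_Carnot = T_C/ΔT = 197.59/96.56 = 2.046.
η_II = COP_actual/COP_Carnot = 0.4997/2.046 = 0.2442.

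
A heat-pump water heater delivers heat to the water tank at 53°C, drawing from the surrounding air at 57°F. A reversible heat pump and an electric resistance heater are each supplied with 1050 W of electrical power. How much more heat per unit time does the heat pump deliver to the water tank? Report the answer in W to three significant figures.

In absolute terms T_C = 287.04 K and T_H = 326.15 K, so ΔT = 39.11 K.
COP_Carnot = T_H/ΔT = 326.15/39.11 = 8.339.
The heat pump delivers Q̇_H = COP × Ẇ = 8756 W; the resistance heater delivers Ẇ = 1050 W.
Extra = (COP − 1)·Ẇ = 7706 W.

7710 W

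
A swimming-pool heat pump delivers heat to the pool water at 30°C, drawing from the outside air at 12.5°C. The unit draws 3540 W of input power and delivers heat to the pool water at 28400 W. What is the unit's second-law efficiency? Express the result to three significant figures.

0.463

COP_actual = Q̇_H/Ẇ = 28400/3540 = 8.023.
In absolute terms T_C = 285.65 K and T_H = 303.15 K, so ΔT = 17.50 K.
COP_Carnot = T_H/ΔT = 303.15/17.50 = 17.32.
η_II = COP_actual/COP_Carnot = 8.023/17.32 = 0.4631.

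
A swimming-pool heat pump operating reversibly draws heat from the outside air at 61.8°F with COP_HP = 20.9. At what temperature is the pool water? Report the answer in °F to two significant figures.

88 °F

COP_HP = T_H/(T_H − T_C) rearranges to T_H = COP·T_C/(COP − 1).
With T_C = 289.71 K, T_H = 20.9 × 289.71/19.90 = 304.26 K.
Converting, 304.26 K = 88.00°F.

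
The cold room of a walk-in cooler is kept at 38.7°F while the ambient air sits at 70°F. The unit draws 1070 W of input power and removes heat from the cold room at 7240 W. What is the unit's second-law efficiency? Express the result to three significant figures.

COP_actual = Q̇_C/Ẇ = 7240/1070 = 6.766.
In absolute terms T_C = 276.87 K and T_H = 294.26 K, so ΔT = 17.39 K.
COP_Carnot = T_C/ΔT = 276.87/17.39 = 15.92.
η_II = COP_actual/COP_Carnot = 6.766/15.92 = 0.4250.

0.425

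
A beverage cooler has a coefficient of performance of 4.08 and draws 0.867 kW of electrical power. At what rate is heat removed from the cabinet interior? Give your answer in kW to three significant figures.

Q̇_C = COP × Ẇ = 4.08 × 0.8670 = 3.537 kW.

3.54 kW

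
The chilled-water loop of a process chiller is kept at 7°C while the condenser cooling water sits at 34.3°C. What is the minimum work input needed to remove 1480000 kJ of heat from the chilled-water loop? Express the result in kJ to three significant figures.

In absolute terms T_C = 280.15 K and T_H = 307.45 K, so ΔT = 27.30 K.
The reversible limit is COP_R = T_C/ΔT = 10.26, so W_min = Q_C/COP = Q_C·ΔT/T_C.
W_min = 1480000 × 27.30/280.15 = 144200 kJ.

144000 kJ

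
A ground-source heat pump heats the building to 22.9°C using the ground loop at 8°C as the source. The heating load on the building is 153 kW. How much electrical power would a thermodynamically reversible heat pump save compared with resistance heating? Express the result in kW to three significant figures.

145 kW

In absolute terms T_C = 281.15 K and T_H = 296.05 K, so ΔT = 14.90 K.
COP_Carnot = T_H/ΔT = 296.05/14.90 = 19.87.
Resistance heating needs Ẇ_res = Q̇_H = 153.0 kW; the reversible heat pump needs only Ẇ_hp = Q̇_H/COP = 7.700 kW.
Saving = 153.0 − 7.700 = 145.3 kW.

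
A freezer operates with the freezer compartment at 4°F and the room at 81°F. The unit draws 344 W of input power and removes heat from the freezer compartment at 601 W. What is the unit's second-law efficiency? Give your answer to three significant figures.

0.290

COP_actual = Q̇_C/Ẇ = 601.0/344.0 = 1.747.
In absolute terms T_C = 257.59 K and T_H = 300.37 K, so ΔT = 42.78 K.
COP_Carnot = T_C/ΔT = 257.59/42.78 = 6.022.
η_II = COP_actual/COP_Carnot = 1.747/6.022 = 0.2901.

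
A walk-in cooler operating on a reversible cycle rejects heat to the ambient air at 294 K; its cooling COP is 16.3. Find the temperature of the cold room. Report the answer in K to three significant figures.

277 K

For a Carnot refrigerator COP_R = T_C/(T_H − T_C), so T_C = COP·T_H/(1 + COP).
With T_H = 294.00 K, T_C = 16.3 × 294.00/17.30 = 277.01 K.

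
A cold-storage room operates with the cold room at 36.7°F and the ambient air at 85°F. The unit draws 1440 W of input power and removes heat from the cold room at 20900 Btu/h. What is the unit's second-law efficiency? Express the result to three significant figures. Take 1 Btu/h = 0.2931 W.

Converting, Q̇_C = 20900 Btu/h = 6126 W, so COP_actual = Q̇_C/Ẇ = 6126/1440 = 4.254.
In absolute terms T_C = 275.76 K and T_H = 302.59 K, so ΔT = 26.83 K.
COP_Carnot = T_C/ΔT = 275.76/26.83 = 10.28.
η_II = COP_actual/COP_Carnot = 4.254/10.28 = 0.4139.

0.414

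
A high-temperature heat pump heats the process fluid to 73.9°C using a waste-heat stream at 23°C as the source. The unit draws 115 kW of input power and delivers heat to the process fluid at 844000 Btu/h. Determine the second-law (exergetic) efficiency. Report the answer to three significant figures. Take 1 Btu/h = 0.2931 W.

0.315

Converting, Q̇_H = 844000 Btu/h = 247.4 kW, so COP_actual = Q̇_H/Ẇ = 247.4/115.0 = 2.151.
In absolute terms T_C = 296.15 K and T_H = 347.05 K, so ΔT = 50.90 K.
COP_Carnot = T_H/ΔT = 347.05/50.90 = 6.818.
η_II = COP_actual/COP_Carnot = 2.151/6.818 = 0.3155.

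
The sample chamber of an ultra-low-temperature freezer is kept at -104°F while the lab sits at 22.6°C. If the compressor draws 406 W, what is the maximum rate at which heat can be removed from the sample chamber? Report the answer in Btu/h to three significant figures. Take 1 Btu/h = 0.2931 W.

In absolute terms T_C = 197.59 K and T_H = 295.75 K, so ΔT = 98.16 K.
COP_Carnot = T_C/ΔT = 197.59/98.16 = 2.013.
Q̇_max = COP_Carnot × Ẇ = 2.013 × 406.0 W = 817.3 W = 2788 Btu/h.

2790 Btu/h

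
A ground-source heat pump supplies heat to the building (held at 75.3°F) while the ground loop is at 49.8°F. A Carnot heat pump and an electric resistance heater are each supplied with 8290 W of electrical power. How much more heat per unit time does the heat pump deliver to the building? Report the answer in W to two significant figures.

In absolute terms T_C = 283.04 K and T_H = 297.21 K, so ΔT = 14.17 K.
COP_Carnot = T_H/ΔT = 297.21/14.17 = 20.98.
The heat pump delivers Q̇_H = COP × Ẇ = 173900 W; the resistance heater delivers Ẇ = 8290 W.
Extra = (COP − 1)·Ẇ = 165600 W.

170000 W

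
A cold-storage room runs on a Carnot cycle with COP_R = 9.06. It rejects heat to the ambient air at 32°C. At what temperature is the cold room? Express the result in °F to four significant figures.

For a Carnot refrigerator COP_R = T_C/(T_H − T_C), so T_C = COP·T_H/(1 + COP).
With T_H = 305.15 K, T_C = 9.06 × 305.15/10.06 = 274.82 K.
Converting, 274.82 K = 35.00°F.

35.00 °F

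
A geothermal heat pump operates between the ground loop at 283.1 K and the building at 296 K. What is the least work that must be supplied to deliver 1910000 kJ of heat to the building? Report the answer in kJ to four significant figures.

The reservoir spacing is ΔT = 296 − 283.1 = 12.90 K.
The reversible limit is COP_HP = T_H/ΔT = 22.95, so W_min = Q_H/COP = Q_H·ΔT/T_H.
W_min = 1910000 × 12.90/296.00 = 83240 kJ.

83240 kJ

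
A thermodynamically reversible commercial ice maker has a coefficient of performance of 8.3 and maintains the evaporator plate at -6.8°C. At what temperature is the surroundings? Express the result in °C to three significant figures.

25.3 °C

COP_R = T_C/(T_H − T_C) gives T_H − T_C = T_C/COP.
With T_C = 266.35 K, T_H = 266.35 × (1 + 1/8.3) = 298.44 K.
Converting, 298.44 K = 25.29°C.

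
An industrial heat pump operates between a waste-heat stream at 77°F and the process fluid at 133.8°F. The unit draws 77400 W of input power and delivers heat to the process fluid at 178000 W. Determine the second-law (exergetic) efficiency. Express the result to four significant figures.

COP_actual = Q̇_H/Ẇ = 178000/77400 = 2.300.
In absolute terms T_C = 298.15 K and T_H = 329.71 K, so ΔT = 31.56 K.
COP_Carnot = T_H/ΔT = 329.71/31.56 = 10.45.
η_II = COP_actual/COP_Carnot = 2.300/10.45 = 0.2201.

0.2201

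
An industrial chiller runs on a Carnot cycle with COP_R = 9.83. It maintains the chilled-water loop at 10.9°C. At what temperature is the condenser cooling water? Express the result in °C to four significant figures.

COP_R = T_C/(T_H − T_C) gives T_H − T_C = T_C/COP.
With T_C = 284.05 K, T_H = 284.05 × (1 + 1/9.83) = 312.95 K.
Converting, 312.95 K = 39.80°C.

39.80 °C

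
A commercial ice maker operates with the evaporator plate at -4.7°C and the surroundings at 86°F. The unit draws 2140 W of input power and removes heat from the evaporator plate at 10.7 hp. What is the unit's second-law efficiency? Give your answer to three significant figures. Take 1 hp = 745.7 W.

0.482

Converting, Q̇_C = 10.70 hp = 7979 W, so COP_actual = Q̇_C/Ẇ = 7979/2140 = 3.729.
In absolute terms T_C = 268.45 K and T_H = 303.15 K, so ΔT = 34.70 K.
COP_Carnot = T_C/ΔT = 268.45/34.70 = 7.736.
η_II = COP_actual/COP_Carnot = 3.729/7.736 = 0.4819.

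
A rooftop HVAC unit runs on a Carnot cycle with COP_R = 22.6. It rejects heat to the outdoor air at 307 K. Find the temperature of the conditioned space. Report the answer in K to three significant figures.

294 K

For a Carnot refrigerator COP_R = T_C/(T_H − T_C), so T_C = COP·T_H/(1 + COP).
With T_H = 307.00 K, T_C = 22.6 × 307.00/23.60 = 293.99 K.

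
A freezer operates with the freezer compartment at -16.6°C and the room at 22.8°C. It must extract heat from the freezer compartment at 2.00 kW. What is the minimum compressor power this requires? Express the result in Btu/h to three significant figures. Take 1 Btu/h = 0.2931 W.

In absolute terms T_C = 256.55 K and T_H = 295.95 K, so ΔT = 39.40 K.
COP_Carnot = T_C/ΔT = 256.55/39.40 = 6.511.
Ẇ_min = Q̇/COP_Carnot = 2.000/6.511 = 0.3072 kW = 1048 Btu/h.

1050 Btu/h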